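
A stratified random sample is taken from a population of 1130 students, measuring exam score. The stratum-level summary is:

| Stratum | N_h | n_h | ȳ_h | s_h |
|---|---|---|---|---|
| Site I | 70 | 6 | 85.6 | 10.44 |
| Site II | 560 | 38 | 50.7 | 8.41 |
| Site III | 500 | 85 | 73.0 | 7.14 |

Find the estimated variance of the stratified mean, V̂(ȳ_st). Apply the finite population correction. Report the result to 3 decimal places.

V̂(ȳ_st) ≈ 0.587

V̂(ȳ_st) = Σ W_h² (1 − n_h/N_h) s_h²/n_h, with W_h = N_h/N and N = 1130:
  stratum Site I: (70/1130)²·(1 − 6/70)·10.44²/6 = 0.063734
  stratum Site II: (560/1130)²·(1 − 38/560)·8.41²/38 = 0.426099
  stratum Site III: (500/1130)²·(1 − 85/500)·7.14²/85 = 0.0974628
V̂(ȳ_st) = 0.587295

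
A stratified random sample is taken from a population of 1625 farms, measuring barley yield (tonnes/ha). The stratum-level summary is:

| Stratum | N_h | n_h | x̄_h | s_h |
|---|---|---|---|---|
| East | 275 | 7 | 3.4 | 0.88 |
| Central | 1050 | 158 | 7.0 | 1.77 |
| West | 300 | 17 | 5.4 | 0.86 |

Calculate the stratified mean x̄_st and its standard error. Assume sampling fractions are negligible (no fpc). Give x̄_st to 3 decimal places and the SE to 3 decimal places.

x̄_st = Σ W_h x̄_h = (275·3.4 + 1050·7.0 + 300·5.4)/1625 = 6.09538
V̂(x̄_st) = Σ W_h² s_h²/n_h, with W_h = N_h/N and N = 1625:
  stratum East: (275/1625)²·0.88²/7 = 0.0031683
  stratum Central: (1050/1625)²·1.77²/158 = 0.00827868
  stratum West: (300/1625)²·0.86²/17 = 0.0014828
V̂(x̄_st) = 0.0129298
SE(x̄_st) = √0.0129298 = 0.113709

x̄_st ≈ 6.095, SE ≈ 0.114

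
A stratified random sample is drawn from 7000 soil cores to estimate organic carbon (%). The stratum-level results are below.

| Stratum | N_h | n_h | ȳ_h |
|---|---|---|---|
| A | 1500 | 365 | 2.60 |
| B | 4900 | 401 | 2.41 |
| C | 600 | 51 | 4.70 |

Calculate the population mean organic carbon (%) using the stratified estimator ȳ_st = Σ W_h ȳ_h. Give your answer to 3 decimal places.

N = Σ N_h = 7000. Stratum weights W_h = N_h/N.
ȳ_st = (1500·2.60 + 4900·2.41 + 600·4.70) / 7000 = 2.64700

ȳ_st ≈ 2.647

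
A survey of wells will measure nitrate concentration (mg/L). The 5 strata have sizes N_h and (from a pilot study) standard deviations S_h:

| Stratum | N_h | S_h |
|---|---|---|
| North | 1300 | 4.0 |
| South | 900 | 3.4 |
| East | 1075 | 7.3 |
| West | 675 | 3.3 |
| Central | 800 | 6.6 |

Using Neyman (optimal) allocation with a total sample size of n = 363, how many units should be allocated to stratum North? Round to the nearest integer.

Neyman allocation: n_h = n · N_h S_h / Σ N_i S_i, with n = 363.
  stratum North: N_h·S_h = 1300·4.0 = 5200.00
  stratum South: N_h·S_h = 900·3.4 = 3060.00
  stratum East: N_h·S_h = 1075·7.3 = 7847.50
  stratum West: N_h·S_h = 675·3.3 = 2227.50
  stratum Central: N_h·S_h = 800·6.6 = 5280.00
Σ N_h S_h = 23615.00
n for stratum North = 363·5200.00/23615.00 = 79.932 → 80

80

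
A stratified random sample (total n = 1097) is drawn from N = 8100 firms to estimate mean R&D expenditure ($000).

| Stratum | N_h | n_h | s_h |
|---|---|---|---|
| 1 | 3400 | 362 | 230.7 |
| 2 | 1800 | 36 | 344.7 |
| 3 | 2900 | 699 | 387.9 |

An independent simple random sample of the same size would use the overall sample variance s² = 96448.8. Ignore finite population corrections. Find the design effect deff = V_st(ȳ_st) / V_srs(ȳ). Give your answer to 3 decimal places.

V̂(ȳ_st) = Σ W_h² s_h²/n_h, with W_h = N_h/N and N = 8100:
  stratum 1: (3400/8100)²·230.7²/362 = 25.9045
  stratum 2: (1800/8100)²·344.7²/36 = 162.988
  stratum 3: (2900/8100)²·387.9²/699 = 27.5923
V_st = 216.485
V_srs = s²/n = 96448.8/1097 = 87.9205
deff = V_st / V_srs = 216.485/87.9205 = 2.4623

deff ≈ 2.462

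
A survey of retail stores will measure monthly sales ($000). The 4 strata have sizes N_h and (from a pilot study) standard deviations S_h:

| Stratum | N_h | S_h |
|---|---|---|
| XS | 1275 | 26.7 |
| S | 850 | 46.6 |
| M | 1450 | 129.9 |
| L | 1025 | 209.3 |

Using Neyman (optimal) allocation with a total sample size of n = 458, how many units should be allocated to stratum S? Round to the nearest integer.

38

Neyman allocation: n_h = n · N_h S_h / Σ N_i S_i, with n = 458.
  stratum XS: N_h·S_h = 1275·26.7 = 34042.50
  stratum S: N_h·S_h = 850·46.6 = 39610.00
  stratum M: N_h·S_h = 1450·129.9 = 188355.00
  stratum L: N_h·S_h = 1025·209.3 = 214532.50
Σ N_h S_h = 476540.00
n for stratum S = 458·39610.00/476540.00 = 38.069 → 38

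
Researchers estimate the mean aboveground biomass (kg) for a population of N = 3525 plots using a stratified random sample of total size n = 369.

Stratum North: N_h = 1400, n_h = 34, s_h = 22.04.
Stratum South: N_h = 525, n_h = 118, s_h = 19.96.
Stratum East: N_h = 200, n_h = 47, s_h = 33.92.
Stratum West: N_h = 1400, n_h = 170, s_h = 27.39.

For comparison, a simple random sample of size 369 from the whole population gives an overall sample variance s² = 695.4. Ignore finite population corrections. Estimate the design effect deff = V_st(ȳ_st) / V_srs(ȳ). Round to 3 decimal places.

V̂(ȳ_st) = Σ W_h² s_h²/n_h, with W_h = N_h/N and N = 3525:
  stratum North: (1400/3525)²·22.04²/34 = 2.25363
  stratum South: (525/3525)²·19.96²/118 = 0.0748927
  stratum East: (200/3525)²·33.92²/47 = 0.0788053
  stratum West: (1400/3525)²·27.39²/170 = 0.696102
V_st = 3.10343
V_srs = s²/n = 695.4/369 = 1.88455
deff = V_st / V_srs = 3.10343/1.88455 = 1.6468

deff ≈ 1.647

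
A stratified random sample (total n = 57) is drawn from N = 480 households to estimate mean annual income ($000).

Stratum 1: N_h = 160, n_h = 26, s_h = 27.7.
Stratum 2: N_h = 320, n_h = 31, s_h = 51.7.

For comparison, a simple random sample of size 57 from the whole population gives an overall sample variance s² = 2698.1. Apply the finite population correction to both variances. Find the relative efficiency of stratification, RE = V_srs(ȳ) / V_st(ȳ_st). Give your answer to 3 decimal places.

RE ≈ 1.117

V̂(ȳ_st) = Σ W_h² (1 − n_h/N_h) s_h²/n_h, with W_h = N_h/N and N = 480:
  stratum 1: (160/480)²·(1 − 26/160)·27.7²/26 = 2.74618
  stratum 2: (320/480)²·(1 − 31/320)·51.7²/31 = 34.6087
V_st = 37.3548
V_srs = (1 − 57/480)·2698.1/57 = 41.714
Relative efficiency = V_srs / V_st = 41.714/37.3548 = 1.1167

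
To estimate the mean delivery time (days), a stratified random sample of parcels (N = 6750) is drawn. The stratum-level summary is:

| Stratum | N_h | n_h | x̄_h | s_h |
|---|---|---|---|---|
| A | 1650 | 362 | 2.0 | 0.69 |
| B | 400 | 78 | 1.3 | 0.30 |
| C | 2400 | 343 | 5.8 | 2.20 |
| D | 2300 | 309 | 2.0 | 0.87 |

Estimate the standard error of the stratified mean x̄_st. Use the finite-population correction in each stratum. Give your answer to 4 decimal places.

SE(x̄_st) ≈ 0.0429

V̂(x̄_st) = Σ W_h² (1 − n_h/N_h) s_h²/n_h, with W_h = N_h/N and N = 6750:
  stratum A: (1650/6750)²·(1 − 362/1650)·0.69²/362 = 6.13454e-05
  stratum B: (400/6750)²·(1 − 78/400)·0.30²/78 = 3.26179e-06
  stratum C: (2400/6750)²·(1 − 343/2400)·2.20²/343 = 0.00152894
  stratum D: (2300/6750)²·(1 − 309/2300)·0.87²/309 = 0.000246191
V̂(x̄_st) = 0.00183973
SE(x̄_st) = √0.00183973 = 0.0428921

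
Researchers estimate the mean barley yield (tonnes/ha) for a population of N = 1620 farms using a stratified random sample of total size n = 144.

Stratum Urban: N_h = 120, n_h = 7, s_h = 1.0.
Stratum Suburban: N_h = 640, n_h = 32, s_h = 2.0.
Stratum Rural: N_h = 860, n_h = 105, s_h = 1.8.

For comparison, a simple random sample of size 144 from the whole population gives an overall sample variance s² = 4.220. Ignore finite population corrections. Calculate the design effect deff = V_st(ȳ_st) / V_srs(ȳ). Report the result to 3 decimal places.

deff ≈ 0.989

V̂(ȳ_st) = Σ W_h² s_h²/n_h, with W_h = N_h/N and N = 1620:
  stratum Urban: (120/1620)²·1.0²/7 = 0.000783853
  stratum Suburban: (640/1620)²·2.0²/32 = 0.0195092
  stratum Rural: (860/1620)²·1.8²/105 = 0.00869606
V_st = 0.0289891
V_srs = s²/n = 4.220/144 = 0.0293056
deff = V_st / V_srs = 0.0289891/0.0293056 = 0.9892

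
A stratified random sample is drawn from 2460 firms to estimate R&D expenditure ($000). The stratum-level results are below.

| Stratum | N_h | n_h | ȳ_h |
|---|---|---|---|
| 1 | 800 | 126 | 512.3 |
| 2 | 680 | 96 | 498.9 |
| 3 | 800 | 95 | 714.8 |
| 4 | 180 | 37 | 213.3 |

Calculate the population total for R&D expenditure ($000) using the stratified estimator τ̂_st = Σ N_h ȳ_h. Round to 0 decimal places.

τ̂_st = Σ N_h ȳ_h = 800·512.3 + 680·498.9 + 800·714.8 + 180·213.3 = 1359326

τ̂_st ≈ 1359326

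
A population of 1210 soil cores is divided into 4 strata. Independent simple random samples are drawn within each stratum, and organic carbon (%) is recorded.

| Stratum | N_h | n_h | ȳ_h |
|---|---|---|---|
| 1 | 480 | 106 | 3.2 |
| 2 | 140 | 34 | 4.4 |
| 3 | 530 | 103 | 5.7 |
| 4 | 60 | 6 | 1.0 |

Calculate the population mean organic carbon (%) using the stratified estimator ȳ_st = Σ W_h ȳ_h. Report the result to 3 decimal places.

N = Σ N_h = 1210. Stratum weights W_h = N_h/N.
ȳ_st = (480·3.2 + 140·4.4 + 530·5.7 + 60·1.0) / 1210 = 4.32479

ȳ_st ≈ 4.325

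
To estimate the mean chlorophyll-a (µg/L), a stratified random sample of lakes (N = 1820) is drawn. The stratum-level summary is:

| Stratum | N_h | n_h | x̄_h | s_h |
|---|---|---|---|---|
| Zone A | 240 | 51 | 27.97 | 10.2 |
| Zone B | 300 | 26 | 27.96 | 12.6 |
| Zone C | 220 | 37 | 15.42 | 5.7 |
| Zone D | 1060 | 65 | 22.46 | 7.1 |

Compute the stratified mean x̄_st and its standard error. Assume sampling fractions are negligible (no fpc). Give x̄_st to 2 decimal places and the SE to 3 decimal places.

x̄_st ≈ 23.24, SE ≈ 0.691

x̄_st = Σ W_h x̄_h = (240·27.97 + 300·27.96 + 220·15.42 + 1060·22.46)/1820 = 23.24220
V̂(x̄_st) = Σ W_h² s_h²/n_h, with W_h = N_h/N and N = 1820:
  stratum Zone A: (240/1820)²·10.2²/51 = 0.035474
  stratum Zone B: (300/1820)²·12.6²/26 = 0.165908
  stratum Zone C: (220/1820)²·5.7²/37 = 0.0128307
  stratum Zone D: (1060/1820)²·7.1²/65 = 0.263071
V̂(x̄_st) = 0.477283
SE(x̄_st) = √0.477283 = 0.690857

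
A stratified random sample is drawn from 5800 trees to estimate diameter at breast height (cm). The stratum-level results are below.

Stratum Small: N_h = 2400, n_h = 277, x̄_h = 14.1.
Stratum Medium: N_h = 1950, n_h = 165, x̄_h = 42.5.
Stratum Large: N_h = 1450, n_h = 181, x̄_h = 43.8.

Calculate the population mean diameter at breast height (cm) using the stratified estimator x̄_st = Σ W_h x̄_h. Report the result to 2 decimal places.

N = Σ N_h = 5800. Stratum weights W_h = N_h/N.
x̄_st = (2400·14.1 + 1950·42.5 + 1450·43.8) / 5800 = 31.0733

x̄_st ≈ 31.07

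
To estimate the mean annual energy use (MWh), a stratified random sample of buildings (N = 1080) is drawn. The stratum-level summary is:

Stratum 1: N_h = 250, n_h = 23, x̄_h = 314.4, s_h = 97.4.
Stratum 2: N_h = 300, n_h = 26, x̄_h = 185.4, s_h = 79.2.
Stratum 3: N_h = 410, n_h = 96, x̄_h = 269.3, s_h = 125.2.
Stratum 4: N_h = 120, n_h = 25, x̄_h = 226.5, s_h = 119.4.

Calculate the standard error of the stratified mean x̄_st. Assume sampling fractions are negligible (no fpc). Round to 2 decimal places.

SE(x̄_st) ≈ 8.44

V̂(x̄_st) = Σ W_h² s_h²/n_h, with W_h = N_h/N and N = 1080:
  stratum 1: (250/1080)²·97.4²/23 = 22.1015
  stratum 2: (300/1080)²·79.2²/26 = 18.6154
  stratum 3: (410/1080)²·125.2²/96 = 23.5319
  stratum 4: (120/1080)²·119.4²/25 = 7.04018
V̂(x̄_st) = 71.289
SE(x̄_st) = √71.289 = 8.44328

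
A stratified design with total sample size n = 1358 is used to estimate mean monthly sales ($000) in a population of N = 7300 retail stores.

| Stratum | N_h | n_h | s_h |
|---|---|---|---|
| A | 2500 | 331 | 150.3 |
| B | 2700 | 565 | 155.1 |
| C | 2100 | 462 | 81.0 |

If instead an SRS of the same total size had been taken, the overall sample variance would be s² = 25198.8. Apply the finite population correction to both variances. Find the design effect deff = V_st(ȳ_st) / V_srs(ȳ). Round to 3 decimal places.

V̂(ȳ_st) = Σ W_h² (1 − n_h/N_h) s_h²/n_h, with W_h = N_h/N and N = 7300:
  stratum A: (2500/7300)²·(1 − 331/2500)·150.3²/331 = 6.94455
  stratum B: (2700/7300)²·(1 − 565/2700)·155.1²/565 = 4.60565
  stratum C: (2100/7300)²·(1 − 462/2100)·81.0²/462 = 0.916675
V_st = 12.4669
V_srs = (1 − 1358/7300)·25198.8/1358 = 15.1039
deff = V_st / V_srs = 12.4669/15.1039 = 0.8254

deff ≈ 0.825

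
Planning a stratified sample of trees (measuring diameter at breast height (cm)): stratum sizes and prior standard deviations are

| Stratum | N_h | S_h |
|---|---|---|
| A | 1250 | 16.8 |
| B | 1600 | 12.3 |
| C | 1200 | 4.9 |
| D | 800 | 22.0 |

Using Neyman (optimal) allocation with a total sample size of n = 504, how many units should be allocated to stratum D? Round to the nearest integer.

Neyman allocation: n_h = n · N_h S_h / Σ N_i S_i, with n = 504.
  stratum A: N_h·S_h = 1250·16.8 = 21000.00
  stratum B: N_h·S_h = 1600·12.3 = 19680.00
  stratum C: N_h·S_h = 1200·4.9 = 5880.00
  stratum D: N_h·S_h = 800·22.0 = 17600.00
Σ N_h S_h = 64160.00
n for stratum D = 504·17600.00/64160.00 = 138.254 → 138

138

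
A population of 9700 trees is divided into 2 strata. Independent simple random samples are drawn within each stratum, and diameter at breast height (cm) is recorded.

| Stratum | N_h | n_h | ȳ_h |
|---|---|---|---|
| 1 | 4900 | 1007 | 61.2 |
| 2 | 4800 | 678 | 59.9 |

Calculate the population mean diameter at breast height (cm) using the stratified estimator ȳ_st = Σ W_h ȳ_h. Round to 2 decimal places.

N = Σ N_h = 9700. Stratum weights W_h = N_h/N.
ȳ_st = (4900·61.2 + 4800·59.9) / 9700 = 60.5567

ȳ_st ≈ 60.56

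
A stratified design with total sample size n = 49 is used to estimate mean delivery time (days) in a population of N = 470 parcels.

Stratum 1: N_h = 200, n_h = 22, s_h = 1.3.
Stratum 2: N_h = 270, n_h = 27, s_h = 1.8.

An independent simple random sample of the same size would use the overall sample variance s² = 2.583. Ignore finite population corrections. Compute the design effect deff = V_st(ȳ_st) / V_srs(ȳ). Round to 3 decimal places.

V̂(ȳ_st) = Σ W_h² s_h²/n_h, with W_h = N_h/N and N = 470:
  stratum 1: (200/470)²·1.3²/22 = 0.01391
  stratum 2: (270/470)²·1.8²/27 = 0.0396016
V_st = 0.0535117
V_srs = s²/n = 2.583/49 = 0.0527143
deff = V_st / V_srs = 0.0535117/0.0527143 = 1.0151

deff ≈ 1.015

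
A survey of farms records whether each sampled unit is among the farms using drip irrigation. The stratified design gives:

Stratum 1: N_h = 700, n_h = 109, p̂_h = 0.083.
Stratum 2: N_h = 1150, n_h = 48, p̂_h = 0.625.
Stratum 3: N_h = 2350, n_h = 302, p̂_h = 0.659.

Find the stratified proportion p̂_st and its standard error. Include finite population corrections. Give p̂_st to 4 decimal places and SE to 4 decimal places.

N = 4200; stratum weights W_h = N_h/N.
p̂_st = Σ W_h p̂_h = (700·0.083 + 1150·0.625 + 2350·0.659)/4200 = 0.55369
V̂(p̂_st) = Σ W_h² (1 − n_h/N_h) p̂_h(1−p̂_h)/(n_h−1):
  stratum 1: (700/4200)²·(1 − 109/700)·0.083·0.917/108 = 1.65276e-05
  stratum 2: (1150/4200)²·(1 − 48/1150)·0.625·0.375/47 = 0.000358257
  stratum 3: (2350/4200)²·(1 − 302/2350)·0.659·0.341/301 = 0.000203691
V̂(p̂_st) = 0.000578476; SE = √V̂ = 0.0240515

p̂_st ≈ 0.5537, SE ≈ 0.0241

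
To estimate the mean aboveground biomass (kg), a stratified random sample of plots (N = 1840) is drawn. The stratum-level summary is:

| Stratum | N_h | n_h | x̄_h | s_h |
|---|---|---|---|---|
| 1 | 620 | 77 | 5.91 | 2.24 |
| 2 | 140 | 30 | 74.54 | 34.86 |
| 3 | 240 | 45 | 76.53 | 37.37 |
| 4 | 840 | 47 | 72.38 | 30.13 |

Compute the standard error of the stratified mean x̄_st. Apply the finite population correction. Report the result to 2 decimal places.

SE(x̄_st) ≈ 2.10

V̂(x̄_st) = Σ W_h² (1 − n_h/N_h) s_h²/n_h, with W_h = N_h/N and N = 1840:
  stratum 1: (620/1840)²·(1 − 77/620)·2.24²/77 = 0.00647979
  stratum 2: (140/1840)²·(1 − 30/140)·34.86²/30 = 0.184255
  stratum 3: (240/1840)²·(1 − 45/240)·37.37²/45 = 0.428987
  stratum 4: (840/1840)²·(1 − 47/840)·30.13²/47 = 3.80029
V̂(x̄_st) = 4.42002
SE(x̄_st) = √4.42002 = 2.10238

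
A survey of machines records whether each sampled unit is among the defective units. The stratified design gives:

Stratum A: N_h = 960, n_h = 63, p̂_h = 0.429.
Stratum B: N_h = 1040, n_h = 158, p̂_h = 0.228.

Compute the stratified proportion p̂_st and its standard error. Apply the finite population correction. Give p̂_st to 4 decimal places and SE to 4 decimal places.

N = 2000; stratum weights W_h = N_h/N.
p̂_st = Σ W_h p̂_h = (960·0.429 + 1040·0.228)/2000 = 0.32448
V̂(p̂_st) = Σ W_h² (1 − n_h/N_h) p̂_h(1−p̂_h)/(n_h−1):
  stratum A: (960/2000)²·(1 − 63/960)·0.429·0.571/62 = 0.000850561
  stratum B: (1040/2000)²·(1 − 158/1040)·0.228·0.772/157 = 0.000257095
V̂(p̂_st) = 0.00110766; SE = √V̂ = 0.0332815

p̂_st ≈ 0.3245, SE ≈ 0.0333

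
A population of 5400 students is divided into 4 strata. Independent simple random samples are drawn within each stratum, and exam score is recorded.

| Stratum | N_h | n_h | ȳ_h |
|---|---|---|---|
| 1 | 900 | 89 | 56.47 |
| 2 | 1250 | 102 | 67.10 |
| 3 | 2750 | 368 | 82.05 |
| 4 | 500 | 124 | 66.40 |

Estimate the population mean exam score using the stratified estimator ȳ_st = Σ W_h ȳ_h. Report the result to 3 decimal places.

N = Σ N_h = 5400. Stratum weights W_h = N_h/N.
ȳ_st = (900·56.47 + 1250·67.10 + 2750·82.05 + 500·66.40) / 5400 = 72.87694

ȳ_st ≈ 72.877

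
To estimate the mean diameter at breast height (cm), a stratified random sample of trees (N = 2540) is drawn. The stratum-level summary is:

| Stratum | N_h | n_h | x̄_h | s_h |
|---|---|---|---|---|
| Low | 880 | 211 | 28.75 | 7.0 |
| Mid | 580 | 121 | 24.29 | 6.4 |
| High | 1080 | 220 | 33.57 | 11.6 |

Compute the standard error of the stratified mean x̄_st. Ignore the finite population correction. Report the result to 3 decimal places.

V̂(x̄_st) = Σ W_h² s_h²/n_h, with W_h = N_h/N and N = 2540:
  stratum Low: (880/2540)²·7.0²/211 = 0.0278748
  stratum Mid: (580/2540)²·6.4²/121 = 0.0176507
  stratum High: (1080/2540)²·11.6²/220 = 0.110579
V̂(x̄_st) = 0.156105
SE(x̄_st) = √0.156105 = 0.395101

SE(x̄_st) ≈ 0.395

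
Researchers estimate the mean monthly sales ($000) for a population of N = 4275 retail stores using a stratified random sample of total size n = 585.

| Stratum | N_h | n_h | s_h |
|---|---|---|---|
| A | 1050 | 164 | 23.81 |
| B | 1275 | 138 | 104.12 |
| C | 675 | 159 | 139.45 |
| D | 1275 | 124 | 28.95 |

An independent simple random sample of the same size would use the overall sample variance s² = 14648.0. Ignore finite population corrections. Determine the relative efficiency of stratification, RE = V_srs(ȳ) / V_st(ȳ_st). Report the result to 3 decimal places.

RE ≈ 2.308

V̂(ȳ_st) = Σ W_h² s_h²/n_h, with W_h = N_h/N and N = 4275:
  stratum A: (1050/4275)²·23.81²/164 = 0.208536
  stratum B: (1275/4275)²·104.12²/138 = 6.98775
  stratum C: (675/4275)²·139.45²/159 = 3.04912
  stratum D: (1275/4275)²·28.95²/124 = 0.601206
V_st = 10.8466
V_srs = s²/n = 14648.0/585 = 25.0393
Relative efficiency = V_srs / V_st = 25.0393/10.8466 = 2.3085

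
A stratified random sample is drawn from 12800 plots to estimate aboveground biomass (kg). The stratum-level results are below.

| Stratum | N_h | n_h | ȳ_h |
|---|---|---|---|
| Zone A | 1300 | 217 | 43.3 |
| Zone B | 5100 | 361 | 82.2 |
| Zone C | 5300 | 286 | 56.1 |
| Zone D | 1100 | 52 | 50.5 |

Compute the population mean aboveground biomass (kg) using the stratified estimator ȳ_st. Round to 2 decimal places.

N = Σ N_h = 12800. Stratum weights W_h = N_h/N.
ȳ_st = (1300·43.3 + 5100·82.2 + 5300·56.1 + 1100·50.5) / 12800 = 64.7180

ȳ_st ≈ 64.72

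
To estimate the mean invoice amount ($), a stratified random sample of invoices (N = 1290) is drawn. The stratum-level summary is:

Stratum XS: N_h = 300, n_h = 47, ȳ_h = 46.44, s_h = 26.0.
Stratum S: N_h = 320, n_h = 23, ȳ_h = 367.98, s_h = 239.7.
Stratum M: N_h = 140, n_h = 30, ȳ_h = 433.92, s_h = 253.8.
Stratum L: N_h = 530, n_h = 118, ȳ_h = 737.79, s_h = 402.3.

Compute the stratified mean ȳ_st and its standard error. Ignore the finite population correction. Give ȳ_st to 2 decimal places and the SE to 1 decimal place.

ȳ_st ≈ 452.30, SE ≈ 20.3

ȳ_st = Σ W_h ȳ_h = (300·46.44 + 320·367.98 + 140·433.92 + 530·737.79)/1290 = 452.29698
V̂(ȳ_st) = Σ W_h² s_h²/n_h, with W_h = N_h/N and N = 1290:
  stratum XS: (300/1290)²·26.0²/47 = 0.777879
  stratum S: (320/1290)²·239.7²/23 = 153.719
  stratum M: (140/1290)²·253.8²/30 = 25.2894
  stratum L: (530/1290)²·402.3²/118 = 231.521
V̂(ȳ_st) = 411.308
SE(ȳ_st) = √411.308 = 20.2807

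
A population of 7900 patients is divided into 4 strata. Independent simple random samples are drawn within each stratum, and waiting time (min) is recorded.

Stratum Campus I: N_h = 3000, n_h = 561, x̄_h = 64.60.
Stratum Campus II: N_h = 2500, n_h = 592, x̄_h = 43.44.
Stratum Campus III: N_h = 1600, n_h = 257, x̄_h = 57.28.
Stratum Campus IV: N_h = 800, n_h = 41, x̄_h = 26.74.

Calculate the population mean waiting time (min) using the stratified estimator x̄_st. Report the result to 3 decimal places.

N = Σ N_h = 7900. Stratum weights W_h = N_h/N.
x̄_st = (3000·64.60 + 2500·43.44 + 1600·57.28 + 800·26.74) / 7900 = 52.58734

x̄_st ≈ 52.587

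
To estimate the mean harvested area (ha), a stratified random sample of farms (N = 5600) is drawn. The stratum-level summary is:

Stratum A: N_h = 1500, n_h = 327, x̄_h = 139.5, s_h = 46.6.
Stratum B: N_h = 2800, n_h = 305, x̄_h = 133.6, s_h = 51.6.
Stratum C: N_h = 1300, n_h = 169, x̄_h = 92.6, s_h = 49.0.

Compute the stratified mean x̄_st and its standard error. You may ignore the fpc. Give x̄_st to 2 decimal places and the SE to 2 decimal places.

x̄_st = Σ W_h x̄_h = (1500·139.5 + 2800·133.6 + 1300·92.6)/5600 = 125.66250
V̂(x̄_st) = Σ W_h² s_h²/n_h, with W_h = N_h/N and N = 5600:
  stratum A: (1500/5600)²·46.6²/327 = 0.476464
  stratum B: (2800/5600)²·51.6²/305 = 2.18243
  stratum C: (1300/5600)²·49.0²/169 = 0.765625
V̂(x̄_st) = 3.42452
SE(x̄_st) = √3.42452 = 1.85054

x̄_st ≈ 125.66, SE ≈ 1.85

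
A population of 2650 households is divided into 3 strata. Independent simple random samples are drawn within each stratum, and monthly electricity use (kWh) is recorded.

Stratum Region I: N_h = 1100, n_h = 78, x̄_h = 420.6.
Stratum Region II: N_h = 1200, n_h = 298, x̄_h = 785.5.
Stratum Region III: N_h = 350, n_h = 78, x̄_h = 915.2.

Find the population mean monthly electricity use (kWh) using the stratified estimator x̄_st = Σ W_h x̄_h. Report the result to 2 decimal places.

x̄_st ≈ 651.16

N = Σ N_h = 2650. Stratum weights W_h = N_h/N.
x̄_st = (1100·420.6 + 1200·785.5 + 350·915.2) / 2650 = 651.1623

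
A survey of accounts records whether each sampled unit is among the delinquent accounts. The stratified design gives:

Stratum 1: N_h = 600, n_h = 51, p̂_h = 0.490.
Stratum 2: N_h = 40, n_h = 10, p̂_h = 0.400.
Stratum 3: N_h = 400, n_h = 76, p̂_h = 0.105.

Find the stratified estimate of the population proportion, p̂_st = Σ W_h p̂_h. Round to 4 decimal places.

N = 1040; stratum weights W_h = N_h/N.
p̂_st = Σ W_h p̂_h = (600·0.490 + 40·0.400 + 400·0.105)/1040 = 0.33846

p̂_st ≈ 0.3385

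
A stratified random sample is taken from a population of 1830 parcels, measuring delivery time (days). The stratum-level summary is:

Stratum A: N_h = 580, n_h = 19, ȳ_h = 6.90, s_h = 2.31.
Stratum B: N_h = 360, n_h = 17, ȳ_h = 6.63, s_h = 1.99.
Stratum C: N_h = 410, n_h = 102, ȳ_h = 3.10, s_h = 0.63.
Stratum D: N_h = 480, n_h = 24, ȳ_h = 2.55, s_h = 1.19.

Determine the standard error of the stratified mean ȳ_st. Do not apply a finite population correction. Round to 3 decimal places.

V̂(ȳ_st) = Σ W_h² s_h²/n_h, with W_h = N_h/N and N = 1830:
  stratum A: (580/1830)²·2.31²/19 = 0.0282114
  stratum B: (360/1830)²·1.99²/17 = 0.00901488
  stratum C: (410/1830)²·0.63²/102 = 0.00019532
  stratum D: (480/1830)²·1.19²/24 = 0.00405941
V̂(ȳ_st) = 0.041481
SE(ȳ_st) = √0.041481 = 0.203669

SE(ȳ_st) ≈ 0.204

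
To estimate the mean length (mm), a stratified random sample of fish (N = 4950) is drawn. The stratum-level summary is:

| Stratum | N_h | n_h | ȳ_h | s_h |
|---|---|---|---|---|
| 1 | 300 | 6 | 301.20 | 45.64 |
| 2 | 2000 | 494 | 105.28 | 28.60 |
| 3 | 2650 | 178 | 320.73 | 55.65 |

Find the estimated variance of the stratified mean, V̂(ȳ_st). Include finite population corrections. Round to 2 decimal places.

V̂(ȳ_st) ≈ 6.10

V̂(ȳ_st) = Σ W_h² (1 − n_h/N_h) s_h²/n_h, with W_h = N_h/N and N = 4950:
  stratum 1: (300/4950)²·(1 − 6/300)·45.64²/6 = 1.24968
  stratum 2: (2000/4950)²·(1 − 494/2000)·28.60²/494 = 0.20354
  stratum 3: (2650/4950)²·(1 − 178/2650)·55.65²/178 = 4.65151
V̂(ȳ_st) = 6.10473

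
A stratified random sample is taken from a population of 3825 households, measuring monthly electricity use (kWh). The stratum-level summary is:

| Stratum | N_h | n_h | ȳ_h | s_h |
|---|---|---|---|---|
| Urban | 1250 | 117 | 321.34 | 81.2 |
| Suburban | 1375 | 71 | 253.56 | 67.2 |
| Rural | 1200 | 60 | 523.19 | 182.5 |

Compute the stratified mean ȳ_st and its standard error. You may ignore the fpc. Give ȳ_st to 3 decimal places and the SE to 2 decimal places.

ȳ_st ≈ 360.300, SE ≈ 8.30

ȳ_st = Σ W_h ȳ_h = (1250·321.34 + 1375·253.56 + 1200·523.19)/3825 = 360.30013
V̂(ȳ_st) = Σ W_h² s_h²/n_h, with W_h = N_h/N and N = 3825:
  stratum Urban: (1250/3825)²·81.2²/117 = 6.01843
  stratum Suburban: (1375/3825)²·67.2²/71 = 8.21907
  stratum Rural: (1200/3825)²·182.5²/60 = 54.6354
V̂(ȳ_st) = 68.8729
SE(ȳ_st) = √68.8729 = 8.29897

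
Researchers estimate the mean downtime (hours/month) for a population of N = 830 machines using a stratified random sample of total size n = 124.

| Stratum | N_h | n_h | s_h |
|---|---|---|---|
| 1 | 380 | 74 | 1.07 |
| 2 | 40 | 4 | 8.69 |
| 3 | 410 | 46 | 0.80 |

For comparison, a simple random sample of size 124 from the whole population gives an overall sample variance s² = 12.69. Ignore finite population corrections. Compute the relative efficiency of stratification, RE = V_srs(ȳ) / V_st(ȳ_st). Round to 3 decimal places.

V̂(ȳ_st) = Σ W_h² s_h²/n_h, with W_h = N_h/N and N = 830:
  stratum 1: (380/830)²·1.07²/74 = 0.003243
  stratum 2: (40/830)²·8.69²/4 = 0.0438474
  stratum 3: (410/830)²·0.80²/46 = 0.00339495
V_st = 0.0504853
V_srs = s²/n = 12.69/124 = 0.102339
Relative efficiency = V_srs / V_st = 0.102339/0.0504853 = 2.0271

RE ≈ 2.027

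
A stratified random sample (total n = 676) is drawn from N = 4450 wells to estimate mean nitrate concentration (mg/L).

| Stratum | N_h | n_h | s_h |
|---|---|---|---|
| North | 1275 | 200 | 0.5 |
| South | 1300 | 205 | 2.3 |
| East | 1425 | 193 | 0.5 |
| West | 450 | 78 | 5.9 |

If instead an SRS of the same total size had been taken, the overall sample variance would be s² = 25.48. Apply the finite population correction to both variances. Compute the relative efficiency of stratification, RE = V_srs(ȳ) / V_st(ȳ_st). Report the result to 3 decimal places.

RE ≈ 5.484

V̂(ȳ_st) = Σ W_h² (1 − n_h/N_h) s_h²/n_h, with W_h = N_h/N and N = 4450:
  stratum North: (1275/4450)²·(1 − 200/1275)·0.5²/200 = 8.65184e-05
  stratum South: (1300/4450)²·(1 − 205/1300)·2.3²/205 = 0.00185498
  stratum East: (1425/4450)²·(1 − 193/1425)·0.5²/193 = 0.000114839
  stratum West: (450/4450)²·(1 − 78/450)·5.9²/78 = 0.00377264
V_st = 0.00582897
V_srs = (1 − 676/4450)·25.48/676 = 0.0319665
Relative efficiency = V_srs / V_st = 0.0319665/0.00582897 = 5.4841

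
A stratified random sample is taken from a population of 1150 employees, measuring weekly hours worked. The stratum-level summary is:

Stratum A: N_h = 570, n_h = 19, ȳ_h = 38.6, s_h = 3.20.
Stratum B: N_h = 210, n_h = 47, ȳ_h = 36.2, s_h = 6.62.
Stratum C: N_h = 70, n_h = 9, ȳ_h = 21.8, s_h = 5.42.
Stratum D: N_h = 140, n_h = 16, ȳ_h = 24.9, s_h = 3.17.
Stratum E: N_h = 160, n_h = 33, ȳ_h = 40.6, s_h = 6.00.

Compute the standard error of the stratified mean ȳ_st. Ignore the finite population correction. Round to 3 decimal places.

SE(ȳ_st) ≈ 0.454

V̂(ȳ_st) = Σ W_h² s_h²/n_h, with W_h = N_h/N and N = 1150:
  stratum A: (570/1150)²·3.20²/19 = 0.132404
  stratum B: (210/1150)²·6.62²/47 = 0.0310929
  stratum C: (70/1150)²·5.42²/9 = 0.0120936
  stratum D: (140/1150)²·3.17²/16 = 0.00930805
  stratum E: (160/1150)²·6.00²/33 = 0.021117
V̂(ȳ_st) = 0.206015
SE(ȳ_st) = √0.206015 = 0.453889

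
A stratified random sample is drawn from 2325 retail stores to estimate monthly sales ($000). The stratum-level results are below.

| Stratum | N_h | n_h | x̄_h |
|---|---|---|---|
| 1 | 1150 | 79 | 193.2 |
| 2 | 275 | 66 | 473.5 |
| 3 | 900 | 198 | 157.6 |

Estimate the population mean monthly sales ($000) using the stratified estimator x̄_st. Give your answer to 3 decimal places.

x̄_st ≈ 212.573

N = Σ N_h = 2325. Stratum weights W_h = N_h/N.
x̄_st = (1150·193.2 + 275·473.5 + 900·157.6) / 2325 = 212.57312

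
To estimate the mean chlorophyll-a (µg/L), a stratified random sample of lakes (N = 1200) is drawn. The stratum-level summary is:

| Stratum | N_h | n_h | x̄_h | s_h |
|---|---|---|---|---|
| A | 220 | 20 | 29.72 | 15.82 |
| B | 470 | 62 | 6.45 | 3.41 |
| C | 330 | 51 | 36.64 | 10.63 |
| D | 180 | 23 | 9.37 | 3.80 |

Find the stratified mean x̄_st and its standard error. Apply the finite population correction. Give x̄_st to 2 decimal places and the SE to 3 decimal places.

x̄_st = Σ W_h x̄_h = (220·29.72 + 470·6.45 + 330·36.64 + 180·9.37)/1200 = 19.45642
V̂(x̄_st) = Σ W_h² (1 − n_h/N_h) s_h²/n_h, with W_h = N_h/N and N = 1200:
  stratum A: (220/1200)²·(1 − 20/220)·15.82²/20 = 0.382361
  stratum B: (470/1200)²·(1 − 62/470)·3.41²/62 = 0.0249754
  stratum C: (330/1200)²·(1 − 51/330)·10.63²/51 = 0.141662
  stratum D: (180/1200)²·(1 − 23/180)·3.80²/23 = 0.0123211
V̂(x̄_st) = 0.561319
SE(x̄_st) = √0.561319 = 0.749212

x̄_st ≈ 19.46, SE ≈ 0.749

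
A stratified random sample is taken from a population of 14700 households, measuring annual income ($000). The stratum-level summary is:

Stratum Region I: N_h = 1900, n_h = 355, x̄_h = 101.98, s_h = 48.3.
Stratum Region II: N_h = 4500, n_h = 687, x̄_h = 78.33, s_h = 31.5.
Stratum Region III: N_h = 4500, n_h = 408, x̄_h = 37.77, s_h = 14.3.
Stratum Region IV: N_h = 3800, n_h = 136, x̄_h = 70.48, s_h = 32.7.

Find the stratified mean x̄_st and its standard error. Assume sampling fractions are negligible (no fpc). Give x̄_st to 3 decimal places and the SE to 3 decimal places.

x̄_st ≈ 66.941, SE ≈ 0.904

x̄_st = Σ W_h x̄_h = (1900·101.98 + 4500·78.33 + 4500·37.77 + 3800·70.48)/14700 = 66.94122
V̂(x̄_st) = Σ W_h² s_h²/n_h, with W_h = N_h/N and N = 14700:
  stratum Region I: (1900/14700)²·48.3²/355 = 0.109784
  stratum Region II: (4500/14700)²·31.5²/687 = 0.135349
  stratum Region III: (4500/14700)²·14.3²/408 = 0.046968
  stratum Region IV: (3800/14700)²·32.7²/136 = 0.525399
V̂(x̄_st) = 0.8175
SE(x̄_st) = √0.8175 = 0.904157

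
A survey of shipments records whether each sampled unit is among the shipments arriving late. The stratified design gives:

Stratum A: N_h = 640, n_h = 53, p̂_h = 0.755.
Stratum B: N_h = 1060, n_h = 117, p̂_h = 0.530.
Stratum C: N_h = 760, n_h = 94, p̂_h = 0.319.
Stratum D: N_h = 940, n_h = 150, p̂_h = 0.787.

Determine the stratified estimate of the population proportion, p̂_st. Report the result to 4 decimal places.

N = 3400; stratum weights W_h = N_h/N.
p̂_st = Σ W_h p̂_h = (640·0.755 + 1060·0.530 + 760·0.319 + 940·0.787)/3400 = 0.59624

p̂_st ≈ 0.5962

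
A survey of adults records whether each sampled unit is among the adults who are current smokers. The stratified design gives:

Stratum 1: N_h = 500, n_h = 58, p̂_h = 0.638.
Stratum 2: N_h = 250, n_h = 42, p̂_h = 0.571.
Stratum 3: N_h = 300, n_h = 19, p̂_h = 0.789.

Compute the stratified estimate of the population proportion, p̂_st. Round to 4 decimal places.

N = 1050; stratum weights W_h = N_h/N.
p̂_st = Σ W_h p̂_h = (500·0.638 + 250·0.571 + 300·0.789)/1050 = 0.66519

p̂_st ≈ 0.6652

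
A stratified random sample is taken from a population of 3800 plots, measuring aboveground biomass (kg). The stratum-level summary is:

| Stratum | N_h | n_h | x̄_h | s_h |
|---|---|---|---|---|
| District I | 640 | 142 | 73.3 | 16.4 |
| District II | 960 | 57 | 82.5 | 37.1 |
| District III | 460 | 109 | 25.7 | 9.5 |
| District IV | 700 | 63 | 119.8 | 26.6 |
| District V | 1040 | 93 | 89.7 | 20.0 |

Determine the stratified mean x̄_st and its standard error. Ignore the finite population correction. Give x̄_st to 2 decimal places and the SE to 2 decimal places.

x̄_st = Σ W_h x̄_h = (640·73.3 + 960·82.5 + 460·25.7 + 700·119.8 + 1040·89.7)/3800 = 82.91632
V̂(x̄_st) = Σ W_h² s_h²/n_h, with W_h = N_h/N and N = 3800:
  stratum District I: (640/3800)²·16.4²/142 = 0.0537269
  stratum District II: (960/3800)²·37.1²/57 = 1.54116
  stratum District III: (460/3800)²·9.5²/109 = 0.012133
  stratum District IV: (700/3800)²·26.6²/63 = 0.381111
  stratum District V: (1040/3800)²·20.0²/93 = 0.322164
V̂(x̄_st) = 2.3103
SE(x̄_st) = √2.3103 = 1.51997

x̄_st ≈ 82.92, SE ≈ 1.52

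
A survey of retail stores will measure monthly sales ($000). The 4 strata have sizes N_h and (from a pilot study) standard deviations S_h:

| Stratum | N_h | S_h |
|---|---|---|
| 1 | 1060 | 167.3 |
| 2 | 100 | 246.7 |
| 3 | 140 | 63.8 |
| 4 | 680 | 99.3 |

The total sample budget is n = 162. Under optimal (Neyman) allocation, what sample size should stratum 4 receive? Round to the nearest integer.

Neyman allocation: n_h = n · N_h S_h / Σ N_i S_i, with n = 162.
  stratum 1: N_h·S_h = 1060·167.3 = 177338.00
  stratum 2: N_h·S_h = 100·246.7 = 24670.00
  stratum 3: N_h·S_h = 140·63.8 = 8932.00
  stratum 4: N_h·S_h = 680·99.3 = 67524.00
Σ N_h S_h = 278464.00
n for stratum 4 = 162·67524.00/278464.00 = 39.283 → 39

39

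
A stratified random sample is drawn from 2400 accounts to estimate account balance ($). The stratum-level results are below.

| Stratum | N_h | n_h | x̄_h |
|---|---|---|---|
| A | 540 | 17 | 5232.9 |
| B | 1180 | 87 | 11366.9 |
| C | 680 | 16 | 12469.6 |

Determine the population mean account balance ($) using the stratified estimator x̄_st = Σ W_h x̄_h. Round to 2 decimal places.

x̄_st ≈ 10299.18

N = Σ N_h = 2400. Stratum weights W_h = N_h/N.
x̄_st = (540·5232.9 + 1180·11366.9 + 680·12469.6) / 2400 = 10299.1817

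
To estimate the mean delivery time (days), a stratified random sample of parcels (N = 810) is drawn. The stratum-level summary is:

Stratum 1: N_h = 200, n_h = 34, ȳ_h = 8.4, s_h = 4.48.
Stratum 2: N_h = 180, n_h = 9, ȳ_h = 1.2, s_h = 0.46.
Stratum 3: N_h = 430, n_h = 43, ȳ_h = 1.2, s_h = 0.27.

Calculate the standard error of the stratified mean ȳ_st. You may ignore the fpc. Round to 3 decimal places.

SE(ȳ_st) ≈ 0.194

V̂(ȳ_st) = Σ W_h² s_h²/n_h, with W_h = N_h/N and N = 810:
  stratum 1: (200/810)²·4.48²/34 = 0.0359888
  stratum 2: (180/810)²·0.46²/9 = 0.00116104
  stratum 3: (430/810)²·0.27²/43 = 0.000477778
V̂(ȳ_st) = 0.0376276
SE(ȳ_st) = √0.0376276 = 0.193978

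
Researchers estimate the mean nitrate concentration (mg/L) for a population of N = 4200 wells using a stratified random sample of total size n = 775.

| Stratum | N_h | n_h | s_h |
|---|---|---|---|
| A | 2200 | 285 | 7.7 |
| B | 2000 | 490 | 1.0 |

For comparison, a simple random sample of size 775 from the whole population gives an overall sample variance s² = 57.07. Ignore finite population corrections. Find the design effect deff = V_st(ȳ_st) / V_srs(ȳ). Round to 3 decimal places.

V̂(ȳ_st) = Σ W_h² s_h²/n_h, with W_h = N_h/N and N = 4200:
  stratum A: (2200/4200)²·7.7²/285 = 0.0570799
  stratum B: (2000/4200)²·1.0²/490 = 0.00046277
V_st = 0.0575427
V_srs = s²/n = 57.07/775 = 0.0736387
deff = V_st / V_srs = 0.0575427/0.0736387 = 0.7814

deff ≈ 0.781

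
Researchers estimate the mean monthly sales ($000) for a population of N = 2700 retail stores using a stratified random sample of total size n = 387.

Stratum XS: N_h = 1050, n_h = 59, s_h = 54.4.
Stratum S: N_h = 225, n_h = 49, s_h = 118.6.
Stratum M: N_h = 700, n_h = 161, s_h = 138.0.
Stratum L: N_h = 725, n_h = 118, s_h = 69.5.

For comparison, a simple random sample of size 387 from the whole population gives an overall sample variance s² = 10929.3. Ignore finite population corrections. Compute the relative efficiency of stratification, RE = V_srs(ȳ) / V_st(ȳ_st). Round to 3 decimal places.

V̂(ȳ_st) = Σ W_h² s_h²/n_h, with W_h = N_h/N and N = 2700:
  stratum XS: (1050/2700)²·54.4²/59 = 7.58572
  stratum S: (225/2700)²·118.6²/49 = 1.99348
  stratum M: (700/2700)²·138.0²/161 = 7.95062
  stratum L: (725/2700)²·69.5²/118 = 2.95145
V_st = 20.4813
V_srs = s²/n = 10929.3/387 = 28.2411
Relative efficiency = V_srs / V_st = 28.2411/20.4813 = 1.3789

RE ≈ 1.379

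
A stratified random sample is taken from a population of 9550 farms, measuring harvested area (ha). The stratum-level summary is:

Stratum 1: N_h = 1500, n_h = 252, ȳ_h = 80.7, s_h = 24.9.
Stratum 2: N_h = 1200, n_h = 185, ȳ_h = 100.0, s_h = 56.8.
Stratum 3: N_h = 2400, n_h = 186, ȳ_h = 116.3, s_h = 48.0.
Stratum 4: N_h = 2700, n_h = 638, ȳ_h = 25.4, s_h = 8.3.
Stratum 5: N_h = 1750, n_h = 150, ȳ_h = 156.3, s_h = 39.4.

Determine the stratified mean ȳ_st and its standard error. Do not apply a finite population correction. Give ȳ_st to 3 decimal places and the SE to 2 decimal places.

ȳ_st = Σ W_h ȳ_h = (1500·80.7 + 1200·100.0 + 2400·116.3 + 2700·25.4 + 1750·156.3)/9550 = 90.29058
V̂(ȳ_st) = Σ W_h² s_h²/n_h, with W_h = N_h/N and N = 9550:
  stratum 1: (1500/9550)²·24.9²/252 = 0.0606979
  stratum 2: (1200/9550)²·56.8²/185 = 0.275347
  stratum 3: (2400/9550)²·48.0²/186 = 0.782322
  stratum 4: (2700/9550)²·8.3²/638 = 0.0086309
  stratum 5: (1750/9550)²·39.4²/150 = 0.347513
V̂(ȳ_st) = 1.47451
SE(ȳ_st) = √1.47451 = 1.21429

ȳ_st ≈ 90.291, SE ≈ 1.21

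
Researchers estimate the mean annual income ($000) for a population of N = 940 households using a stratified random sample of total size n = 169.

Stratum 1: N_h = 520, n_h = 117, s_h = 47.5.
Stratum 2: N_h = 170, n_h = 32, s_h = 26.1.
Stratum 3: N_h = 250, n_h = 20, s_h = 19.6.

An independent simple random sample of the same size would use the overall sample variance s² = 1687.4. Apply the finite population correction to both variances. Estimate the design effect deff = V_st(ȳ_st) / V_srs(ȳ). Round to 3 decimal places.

deff ≈ 0.780

V̂(ȳ_st) = Σ W_h² (1 − n_h/N_h) s_h²/n_h, with W_h = N_h/N and N = 940:
  stratum 1: (520/940)²·(1 − 117/520)·47.5²/117 = 4.57356
  stratum 2: (170/940)²·(1 − 32/170)·26.1²/32 = 0.565202
  stratum 3: (250/940)²·(1 − 20/250)·19.6²/20 = 1.24995
V_st = 6.38871
V_srs = (1 − 169/940)·1687.4/169 = 8.18951
deff = V_st / V_srs = 6.38871/8.18951 = 0.7801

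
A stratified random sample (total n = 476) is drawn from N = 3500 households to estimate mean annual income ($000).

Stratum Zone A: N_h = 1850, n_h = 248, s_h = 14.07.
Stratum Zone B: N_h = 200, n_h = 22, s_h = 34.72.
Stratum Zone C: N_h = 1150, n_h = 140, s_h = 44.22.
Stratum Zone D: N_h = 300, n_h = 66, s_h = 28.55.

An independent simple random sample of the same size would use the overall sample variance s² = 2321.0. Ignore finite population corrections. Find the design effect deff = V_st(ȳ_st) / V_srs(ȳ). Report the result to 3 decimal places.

V̂(ȳ_st) = Σ W_h² s_h²/n_h, with W_h = N_h/N and N = 3500:
  stratum Zone A: (1850/3500)²·14.07²/248 = 0.22302
  stratum Zone B: (200/3500)²·34.72²/22 = 0.178921
  stratum Zone C: (1150/3500)²·44.22²/140 = 1.50789
  stratum Zone D: (300/3500)²·28.55²/66 = 0.090735
V_st = 2.00056
V_srs = s²/n = 2321.0/476 = 4.87605
deff = V_st / V_srs = 2.00056/4.87605 = 0.4103

deff ≈ 0.410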